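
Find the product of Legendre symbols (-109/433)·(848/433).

1

By multiplicativity, (-109·848/433) = (-109/433)·(848/433).
First factor (-109/433):
Reduce the numerator: -109 ≡ 324 (mod 433), so (-109/433) = (324/433).
Factor out 2: 324 = 2^2·81. Since 433 ≡ 1 (mod 8), (2/433) = +1, and (2/433)^2 = +1. Now have (81/433).
81 ≡ 1 (mod 4), so quadratic reciprocity gives (81/433) = (433/81). Reduce: 433 ≡ 28 (mod 81). Now have (28/81).
Factor out 2: 28 = 2^2·7. Since 81 ≡ 1 (mod 8), (2/81) = +1, and (2/81)^2 = +1. Now have (7/81).
81 ≡ 1 (mod 4), so quadratic reciprocity gives (7/81) = (81/7). Reduce: 81 ≡ 4 (mod 7). Now have (4/7).
Factor out 2: 4 = 2^2. Since 7 ≡ 7 (mod 8), (2/7) = +1, and (2/7)^2 = +1. Now have (1/7).
(1/7) = 1. Collecting the sign factors: 1.
Second factor (848/433):
Reduce the numerator: 848 ≡ 415 (mod 433), so (848/433) = (415/433).
433 ≡ 1 (mod 4), so quadratic reciprocity gives (415/433) = (433/415). Reduce: 433 ≡ 18 (mod 415). Now have (18/415).
Factor out 2: 18 = 2·9. Since 415 ≡ 7 (mod 8), (2/415) = +1. Now have (9/415).
9 ≡ 1 (mod 4), so quadratic reciprocity gives (9/415) = (415/9). Reduce: 415 ≡ 1 (mod 9). Now have (1/9).
(1/9) = 1. Collecting the sign factors: 1.
Product: (1)·(1) = 1.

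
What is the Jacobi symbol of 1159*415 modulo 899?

By multiplicativity, (1159·415 / 899) = (1159 / 899)·(415 / 899).
First factor (1159 / 899):
(1159 / 899)
  = (260 / 899)    [1159 ≡ 260 mod 899]
  = (65 / 899)    [899 ≡ 3 mod 8 ⇒ (2 / 899)^2 = +1]
  = (899 / 65)    [QR: 65 ≡ 1 mod 4, sign kept]
  = (54 / 65)    [899 ≡ 54 mod 65]
  = (27 / 65)    [65 ≡ 1 mod 8 ⇒ (2 / 65) = +1]
  = (65 / 27)    [QR: 65 ≡ 1 mod 4, sign kept]
  = (11 / 27)    [65 ≡ 11 mod 27]
  = -(27 / 11)    [QR: both ≡ 3 mod 4, sign flips]
  = -(5 / 11)    [27 ≡ 5 mod 11]
  = -(11 / 5)    [QR: 5 ≡ 1 mod 4, sign kept]
  = -(1 / 5)    [11 ≡ 1 mod 5]
  = -1    [(1 / 5) = 1]
Second factor (415 / 899):
(415 / 899)
  = -(899 / 415)    [QR: both ≡ 3 mod 4, sign flips]
  = -(69 / 415)    [899 ≡ 69 mod 415]
  = -(415 / 69)    [QR: 69 ≡ 1 mod 4, sign kept]
  = -(1 / 69)    [415 ≡ 1 mod 69]
  = -1    [(1 / 69) = 1]
Product: (-1)·(-1) = 1.

1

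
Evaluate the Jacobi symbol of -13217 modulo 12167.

(-13217 / 12167)
  = (11117 / 12167)    [-13217 ≡ 11117 mod 12167]
  = (12167 / 11117)    [QR: 11117 ≡ 1 mod 4, sign kept]
  = (1050 / 11117)    [12167 ≡ 1050 mod 11117]
  = -(525 / 11117)    [11117 ≡ 5 mod 8 ⇒ (2 / 11117) = -1]
  = -(11117 / 525)    [QR: 525 ≡ 1 mod 4, sign kept]
  = -(92 / 525)    [11117 ≡ 92 mod 525]
  = -(23 / 525)    [525 ≡ 5 mod 8 ⇒ (2 / 525)^2 = +1]
  = -(525 / 23)    [QR: 525 ≡ 1 mod 4, sign kept]
  = -(19 / 23)    [525 ≡ 19 mod 23]
  = (23 / 19)    [QR: both ≡ 3 mod 4, sign flips]
  = (4 / 19)    [23 ≡ 4 mod 19]
  = (1 / 19)    [19 ≡ 3 mod 8 ⇒ (2 / 19)^2 = +1]
  = 1    [(1 / 19) = 1]

1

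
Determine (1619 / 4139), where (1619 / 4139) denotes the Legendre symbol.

(1619 / 4139)
  = -(4139 / 1619)    [QR: both ≡ 3 mod 4, sign flips]
  = -(901 / 1619)    [4139 ≡ 901 mod 1619]
  = -(1619 / 901)    [QR: 901 ≡ 1 mod 4, sign kept]
  = -(718 / 901)    [1619 ≡ 718 mod 901]
  = (359 / 901)    [901 ≡ 5 mod 8 ⇒ (2 / 901) = -1]
  = (901 / 359)    [QR: 901 ≡ 1 mod 4, sign kept]
  = (183 / 359)    [901 ≡ 183 mod 359]
  = -(359 / 183)    [QR: both ≡ 3 mod 4, sign flips]
  = -(176 / 183)    [359 ≡ 176 mod 183]
  = -(11 / 183)    [183 ≡ 7 mod 8 ⇒ (2 / 183)^4 = +1]
  = (183 / 11)    [QR: both ≡ 3 mod 4, sign flips]
  = (7 / 11)    [183 ≡ 7 mod 11]
  = -(11 / 7)    [QR: both ≡ 3 mod 4, sign flips]
  = -(4 / 7)    [11 ≡ 4 mod 7]
  = -(1 / 7)    [7 ≡ 7 mod 8 ⇒ (2 / 7)^2 = +1]
  = -1    [(1 / 7) = 1]

-1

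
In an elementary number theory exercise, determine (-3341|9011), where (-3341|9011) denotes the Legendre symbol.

(-3341|9011)
  = (5670|9011)    [-3341 ≡ 5670 mod 9011]
  = -(2835|9011)    [9011 ≡ 3 mod 8 ⇒ (2|9011) = -1]
  = (9011|2835)    [QR: both ≡ 3 mod 4, sign flips]
  = (506|2835)    [9011 ≡ 506 mod 2835]
  = -(253|2835)    [2835 ≡ 3 mod 8 ⇒ (2|2835) = -1]
  = -(2835|253)    [QR: 253 ≡ 1 mod 4, sign kept]
  = -(52|253)    [2835 ≡ 52 mod 253]
  = -(13|253)    [253 ≡ 5 mod 8 ⇒ (2|253)^2 = +1]
  = -(253|13)    [QR: 13 ≡ 1 mod 4, sign kept]
  = -(6|13)    [253 ≡ 6 mod 13]
  = (3|13)    [13 ≡ 5 mod 8 ⇒ (2|13) = -1]
  = (13|3)    [QR: 13 ≡ 1 mod 4, sign kept]
  = (1|3)    [13 ≡ 1 mod 3]
  = 1    [(1|3) = 1]

1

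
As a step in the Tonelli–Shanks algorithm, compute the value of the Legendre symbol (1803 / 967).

-1

(1803 / 967)
  = (836 / 967)    [1803 ≡ 836 mod 967]
  = (209 / 967)    [967 ≡ 7 mod 8 ⇒ (2 / 967)^2 = +1]
  = (967 / 209)    [QR: 209 ≡ 1 mod 4, sign kept]
  = (131 / 209)    [967 ≡ 131 mod 209]
  = (209 / 131)    [QR: 209 ≡ 1 mod 4, sign kept]
  = (78 / 131)    [209 ≡ 78 mod 131]
  = -(39 / 131)    [131 ≡ 3 mod 8 ⇒ (2 / 131) = -1]
  = (131 / 39)    [QR: both ≡ 3 mod 4, sign flips]
  = (14 / 39)    [131 ≡ 14 mod 39]
  = (7 / 39)    [39 ≡ 7 mod 8 ⇒ (2 / 39) = +1]
  = -(39 / 7)    [QR: both ≡ 3 mod 4, sign flips]
  = -(4 / 7)    [39 ≡ 4 mod 7]
  = -(1 / 7)    [7 ≡ 7 mod 8 ⇒ (2 / 7)^2 = +1]
  = -1    [(1 / 7) = 1]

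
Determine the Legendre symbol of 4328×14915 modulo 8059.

By multiplicativity, (4328·14915/8059) = (4328/8059)·(14915/8059).
First factor (4328/8059):
Factor out 2: 4328 = 2^3·541. Since 8059 ≡ 3 (mod 8), (2/8059) = -1, and (2/8059)^3 = -1. Now have -(541/8059).
541 ≡ 1 (mod 4), so quadratic reciprocity gives (541/8059) = (8059/541). Reduce: 8059 ≡ 485 (mod 541). Now have -(485/541).
485 ≡ 1 (mod 4), so quadratic reciprocity gives (485/541) = (541/485). Reduce: 541 ≡ 56 (mod 485). Now have -(56/485).
Factor out 2: 56 = 2^3·7. Since 485 ≡ 5 (mod 8), (2/485) = -1, and (2/485)^3 = -1. Now have (7/485).
485 ≡ 1 (mod 4), so quadratic reciprocity gives (7/485) = (485/7). Reduce: 485 ≡ 2 (mod 7). Now have (2/7).
Factor out 2: 2 = 2. Since 7 ≡ 7 (mod 8), (2/7) = +1. Now have (1/7).
(1/7) = 1. Collecting the sign factors: 1.
Second factor (14915/8059):
Reduce the numerator: 14915 ≡ 6856 (mod 8059), so (14915/8059) = (6856/8059).
Factor out 2: 6856 = 2^3·857. Since 8059 ≡ 3 (mod 8), (2/8059) = -1, and (2/8059)^3 = -1. Now have -(857/8059).
857 ≡ 1 (mod 4), so quadratic reciprocity gives (857/8059) = (8059/857). Reduce: 8059 ≡ 346 (mod 857). Now have -(346/857).
Factor out 2: 346 = 2·173. Since 857 ≡ 1 (mod 8), (2/857) = +1. Now have -(173/857).
173 ≡ 1 (mod 4), so quadratic reciprocity gives (173/857) = (857/173). Reduce: 857 ≡ 165 (mod 173). Now have -(165/173).
165 ≡ 1 (mod 4), so quadratic reciprocity gives (165/173) = (173/165). Reduce: 173 ≡ 8 (mod 165). Now have -(8/165).
Factor out 2: 8 = 2^3. Since 165 ≡ 5 (mod 8), (2/165) = -1, and (2/165)^3 = -1. Now have (1/165).
(1/165) = 1. Collecting the sign factors: 1.
Product: (1)·(1) = 1.

1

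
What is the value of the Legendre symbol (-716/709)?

(-716/709)
  = (702/709)    [-716 ≡ 702 mod 709]
  = -(351/709)    [709 ≡ 5 mod 8 ⇒ (2/709) = -1]
  = -(709/351)    [QR: 709 ≡ 1 mod 4, sign kept]
  = -(7/351)    [709 ≡ 7 mod 351]
  = (351/7)    [QR: both ≡ 3 mod 4, sign flips]
  = (1/7)    [351 ≡ 1 mod 7]
  = 1    [(1/7) = 1]

1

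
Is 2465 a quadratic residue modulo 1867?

no

Reduce the numerator: 2465 ≡ 598 (mod 1867), so (2465|1867) = (598|1867).
Factor out 2: 598 = 2·299. Since 1867 ≡ 3 (mod 8), (2|1867) = -1. Now have -(299|1867).
Both 299 ≡ 3 and 1867 ≡ 3 (mod 4), so reciprocity gives (299|1867) = -(1867|299). Reduce: 1867 ≡ 73 (mod 299). Now have (73|299).
73 ≡ 1 (mod 4), so quadratic reciprocity gives (73|299) = (299|73). Reduce: 299 ≡ 7 (mod 73). Now have (7|73).
73 ≡ 1 (mod 4), so quadratic reciprocity gives (7|73) = (73|7). Reduce: 73 ≡ 3 (mod 7). Now have (3|7).
Both 3 ≡ 3 and 7 ≡ 3 (mod 4), so reciprocity gives (3|7) = -(7|3). Reduce: 7 ≡ 1 (mod 3). Now have -(1|3).
(1|3) = 1. Collecting the sign factors: -1.
The Legendre symbol is -1, so x^2 ≡ 2465 (mod 1867) has no solution.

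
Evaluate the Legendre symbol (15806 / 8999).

(15806 / 8999)
  = (6807 / 8999)    [15806 ≡ 6807 mod 8999]
  = -(8999 / 6807)    [QR: both ≡ 3 mod 4, sign flips]
  = -(2192 / 6807)    [8999 ≡ 2192 mod 6807]
  = -(137 / 6807)    [6807 ≡ 7 mod 8 ⇒ (2 / 6807)^4 = +1]
  = -(6807 / 137)    [QR: 137 ≡ 1 mod 4, sign kept]
  = -(94 / 137)    [6807 ≡ 94 mod 137]
  = -(47 / 137)    [137 ≡ 1 mod 8 ⇒ (2 / 137) = +1]
  = -(137 / 47)    [QR: 137 ≡ 1 mod 4, sign kept]
  = -(43 / 47)    [137 ≡ 43 mod 47]
  = (47 / 43)    [QR: both ≡ 3 mod 4, sign flips]
  = (4 / 43)    [47 ≡ 4 mod 43]
  = (1 / 43)    [43 ≡ 3 mod 8 ⇒ (2 / 43)^2 = +1]
  = 1    [(1 / 43) = 1]

1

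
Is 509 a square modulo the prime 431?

no

Reduce the numerator: 509 ≡ 78 (mod 431), so (509/431) = (78/431).
Factor out 2: 78 = 2·39. Since 431 ≡ 7 (mod 8), (2/431) = +1. Now have (39/431).
Both 39 ≡ 3 and 431 ≡ 3 (mod 4), so reciprocity gives (39/431) = -(431/39). Reduce: 431 ≡ 2 (mod 39). Now have -(2/39).
Factor out 2: 2 = 2. Since 39 ≡ 7 (mod 8), (2/39) = +1. Now have -(1/39).
(1/39) = 1. Collecting the sign factors: -1.
(509/431) = -1, and 431 is prime, so 509 is not a quadratic residue mod 431.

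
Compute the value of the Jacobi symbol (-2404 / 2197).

Reduce the numerator: -2404 ≡ 1990 (mod 2197), so (-2404 / 2197) = (1990 / 2197).
Factor out 2: 1990 = 2·995. Since 2197 ≡ 5 (mod 8), (2 / 2197) = -1. Now have -(995 / 2197).
2197 ≡ 1 (mod 4), so quadratic reciprocity gives (995 / 2197) = (2197 / 995). Reduce: 2197 ≡ 207 (mod 995). Now have -(207 / 995).
Both 207 ≡ 3 and 995 ≡ 3 (mod 4), so reciprocity gives (207 / 995) = -(995 / 207). Reduce: 995 ≡ 167 (mod 207). Now have (167 / 207).
Both 167 ≡ 3 and 207 ≡ 3 (mod 4), so reciprocity gives (167 / 207) = -(207 / 167). Reduce: 207 ≡ 40 (mod 167). Now have -(40 / 167).
Factor out 2: 40 = 2^3·5. Since 167 ≡ 7 (mod 8), (2 / 167) = +1, and (2 / 167)^3 = +1. Now have -(5 / 167).
5 ≡ 1 (mod 4), so quadratic reciprocity gives (5 / 167) = (167 / 5). Reduce: 167 ≡ 2 (mod 5). Now have -(2 / 5).
Factor out 2: 2 = 2. Since 5 ≡ 5 (mod 8), (2 / 5) = -1. Now have (1 / 5).
(1 / 5) = 1. Collecting the sign factors: 1.

1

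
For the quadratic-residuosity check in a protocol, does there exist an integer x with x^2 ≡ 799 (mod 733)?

yes

(799|733)
  = (66|733)    [799 ≡ 66 mod 733]
  = -(33|733)    [733 ≡ 5 mod 8 ⇒ (2|733) = -1]
  = -(733|33)    [QR: 33 ≡ 1 mod 4, sign kept]
  = -(7|33)    [733 ≡ 7 mod 33]
  = -(33|7)    [QR: 33 ≡ 1 mod 4, sign kept]
  = -(5|7)    [33 ≡ 5 mod 7]
  = -(7|5)    [QR: 5 ≡ 1 mod 4, sign kept]
  = -(2|5)    [7 ≡ 2 mod 5]
  = (1|5)    [5 ≡ 5 mod 8 ⇒ (2|5) = -1]
  = 1    [(1|5) = 1]
The Legendre symbol is 1, so x^2 ≡ 799 (mod 733) has solution.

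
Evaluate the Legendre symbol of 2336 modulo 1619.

(2336/1619)
  = (717/1619)    [2336 ≡ 717 mod 1619]
  = (1619/717)    [QR: 717 ≡ 1 mod 4, sign kept]
  = (185/717)    [1619 ≡ 185 mod 717]
  = (717/185)    [QR: 185 ≡ 1 mod 4, sign kept]
  = (162/185)    [717 ≡ 162 mod 185]
  = (81/185)    [185 ≡ 1 mod 8 ⇒ (2/185) = +1]
  = (185/81)    [QR: 81 ≡ 1 mod 4, sign kept]
  = (23/81)    [185 ≡ 23 mod 81]
  = (81/23)    [QR: 81 ≡ 1 mod 4, sign kept]
  = (12/23)    [81 ≡ 12 mod 23]
  = (3/23)    [23 ≡ 7 mod 8 ⇒ (2/23)^2 = +1]
  = -(23/3)    [QR: both ≡ 3 mod 4, sign flips]
  = -(2/3)    [23 ≡ 2 mod 3]
  = (1/3)    [3 ≡ 3 mod 8 ⇒ (2/3) = -1]
  = 1    [(1/3) = 1]

1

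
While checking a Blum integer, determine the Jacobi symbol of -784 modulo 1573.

1

(-784 / 1573)
  = (784 / 1573)    [1573 ≡ 1 mod 4 ⇒ (-1 / 1573) = +1]
  = (49 / 1573)    [1573 ≡ 5 mod 8 ⇒ (2 / 1573)^4 = +1]
  = (1573 / 49)    [QR: 49 ≡ 1 mod 4, sign kept]
  = (5 / 49)    [1573 ≡ 5 mod 49]
  = (49 / 5)    [QR: 5 ≡ 1 mod 4, sign kept]
  = (4 / 5)    [49 ≡ 4 mod 5]
  = (1 / 5)    [5 ≡ 5 mod 8 ⇒ (2 / 5)^2 = +1]
  = 1    [(1 / 5) = 1]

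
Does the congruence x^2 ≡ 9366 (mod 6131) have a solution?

yes

(9366/6131)
  = (3235/6131)    [9366 ≡ 3235 mod 6131]
  = -(6131/3235)    [QR: both ≡ 3 mod 4, sign flips]
  = -(2896/3235)    [6131 ≡ 2896 mod 3235]
  = -(181/3235)    [3235 ≡ 3 mod 8 ⇒ (2/3235)^4 = +1]
  = -(3235/181)    [QR: 181 ≡ 1 mod 4, sign kept]
  = -(158/181)    [3235 ≡ 158 mod 181]
  = (79/181)    [181 ≡ 5 mod 8 ⇒ (2/181) = -1]
  = (181/79)    [QR: 181 ≡ 1 mod 4, sign kept]
  = (23/79)    [181 ≡ 23 mod 79]
  = -(79/23)    [QR: both ≡ 3 mod 4, sign flips]
  = -(10/23)    [79 ≡ 10 mod 23]
  = -(5/23)    [23 ≡ 7 mod 8 ⇒ (2/23) = +1]
  = -(23/5)    [QR: 5 ≡ 1 mod 4, sign kept]
  = -(3/5)    [23 ≡ 3 mod 5]
  = -(5/3)    [QR: 5 ≡ 1 mod 4, sign kept]
  = -(2/3)    [5 ≡ 2 mod 3]
  = (1/3)    [3 ≡ 3 mod 8 ⇒ (2/3) = -1]
  = 1    [(1/3) = 1]
The Legendre symbol is 1, so x^2 ≡ 9366 (mod 6131) has solution.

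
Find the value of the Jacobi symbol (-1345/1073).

Reduce the numerator: -1345 ≡ 801 (mod 1073), so (-1345/1073) = (801/1073).
801 ≡ 1 (mod 4), so quadratic reciprocity gives (801/1073) = (1073/801). Reduce: 1073 ≡ 272 (mod 801). Now have (272/801).
Factor out 2: 272 = 2^4·17. Since 801 ≡ 1 (mod 8), (2/801) = +1, and (2/801)^4 = +1. Now have (17/801).
17 ≡ 1 (mod 4), so quadratic reciprocity gives (17/801) = (801/17). Reduce: 801 ≡ 2 (mod 17). Now have (2/17).
Factor out 2: 2 = 2. Since 17 ≡ 1 (mod 8), (2/17) = +1. Now have (1/17).
(1/17) = 1. Collecting the sign factors: 1.

1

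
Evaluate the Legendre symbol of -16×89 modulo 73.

1

By multiplicativity, (-16·89 / 73) = (-16 / 73)·(89 / 73).
First factor (-16 / 73):
Pull out -1: (-16 / 73) = (-1 / 73)·(16 / 73). Since 73 ≡ 1 (mod 4), (-1 / 73) = +1. Now have (16 / 73).
Factor out 2: 16 = 2^4. Since 73 ≡ 1 (mod 8), (2 / 73) = +1, and (2 / 73)^4 = +1. Now have (1 / 73).
(1 / 73) = 1. Collecting the sign factors: 1.
Second factor (89 / 73):
Reduce the numerator: 89 ≡ 16 (mod 73), so (89 / 73) = (16 / 73).
Factor out 2: 16 = 2^4. Since 73 ≡ 1 (mod 8), (2 / 73) = +1, and (2 / 73)^4 = +1. Now have (1 / 73).
(1 / 73) = 1. Collecting the sign factors: 1.
Product: (1)·(1) = 1.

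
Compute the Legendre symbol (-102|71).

(-102|71)
  = -(102|71)    [71 ≡ 3 mod 4 ⇒ (-1|71) = -1]
  = -(31|71)    [102 ≡ 31 mod 71]
  = (71|31)    [QR: both ≡ 3 mod 4, sign flips]
  = (9|31)    [71 ≡ 9 mod 31]
  = (31|9)    [QR: 9 ≡ 1 mod 4, sign kept]
  = (4|9)    [31 ≡ 4 mod 9]
  = (1|9)    [9 ≡ 1 mod 8 ⇒ (2|9)^2 = +1]
  = 1    [(1|9) = 1]

1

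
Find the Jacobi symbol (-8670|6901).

-1

Reduce the numerator: -8670 ≡ 5132 (mod 6901), so (-8670|6901) = (5132|6901).
Factor out 2: 5132 = 2^2·1283. Since 6901 ≡ 5 (mod 8), (2|6901) = -1, and (2|6901)^2 = +1. Now have (1283|6901).
6901 ≡ 1 (mod 4), so quadratic reciprocity gives (1283|6901) = (6901|1283). Reduce: 6901 ≡ 486 (mod 1283). Now have (486|1283).
Factor out 2: 486 = 2·243. Since 1283 ≡ 3 (mod 8), (2|1283) = -1. Now have -(243|1283).
Both 243 ≡ 3 and 1283 ≡ 3 (mod 4), so reciprocity gives (243|1283) = -(1283|243). Reduce: 1283 ≡ 68 (mod 243). Now have (68|243).
Factor out 2: 68 = 2^2·17. Since 243 ≡ 3 (mod 8), (2|243) = -1, and (2|243)^2 = +1. Now have (17|243).
17 ≡ 1 (mod 4), so quadratic reciprocity gives (17|243) = (243|17). Reduce: 243 ≡ 5 (mod 17). Now have (5|17).
5 ≡ 1 (mod 4), so quadratic reciprocity gives (5|17) = (17|5). Reduce: 17 ≡ 2 (mod 5). Now have (2|5).
Factor out 2: 2 = 2. Since 5 ≡ 5 (mod 8), (2|5) = -1. Now have -(1|5).
(1|5) = 1. Collecting the sign factors: -1.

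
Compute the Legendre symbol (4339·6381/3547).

-1

By multiplicativity, (4339·6381/3547) = (4339/3547)·(6381/3547).
First factor (4339/3547):
Reduce the numerator: 4339 ≡ 792 (mod 3547), so (4339/3547) = (792/3547).
Factor out 2: 792 = 2^3·99. Since 3547 ≡ 3 (mod 8), (2/3547) = -1, and (2/3547)^3 = -1. Now have -(99/3547).
Both 99 ≡ 3 and 3547 ≡ 3 (mod 4), so reciprocity gives (99/3547) = -(3547/99). Reduce: 3547 ≡ 82 (mod 99). Now have (82/99).
Factor out 2: 82 = 2·41. Since 99 ≡ 3 (mod 8), (2/99) = -1. Now have -(41/99).
41 ≡ 1 (mod 4), so quadratic reciprocity gives (41/99) = (99/41). Reduce: 99 ≡ 17 (mod 41). Now have -(17/41).
17 ≡ 1 (mod 4), so quadratic reciprocity gives (17/41) = (41/17). Reduce: 41 ≡ 7 (mod 17). Now have -(7/17).
17 ≡ 1 (mod 4), so quadratic reciprocity gives (7/17) = (17/7). Reduce: 17 ≡ 3 (mod 7). Now have -(3/7).
Both 3 ≡ 3 and 7 ≡ 3 (mod 4), so reciprocity gives (3/7) = -(7/3). Reduce: 7 ≡ 1 (mod 3). Now have (1/3).
(1/3) = 1. Collecting the sign factors: 1.
Second factor (6381/3547):
Reduce the numerator: 6381 ≡ 2834 (mod 3547), so (6381/3547) = (2834/3547).
Factor out 2: 2834 = 2·1417. Since 3547 ≡ 3 (mod 8), (2/3547) = -1. Now have -(1417/3547).
1417 ≡ 1 (mod 4), so quadratic reciprocity gives (1417/3547) = (3547/1417). Reduce: 3547 ≡ 713 (mod 1417). Now have -(713/1417).
713 ≡ 1 (mod 4), so quadratic reciprocity gives (713/1417) = (1417/713). Reduce: 1417 ≡ 704 (mod 713). Now have -(704/713).
Factor out 2: 704 = 2^6·11. Since 713 ≡ 1 (mod 8), (2/713) = +1, and (2/713)^6 = +1. Now have -(11/713).
713 ≡ 1 (mod 4), so quadratic reciprocity gives (11/713) = (713/11). Reduce: 713 ≡ 9 (mod 11). Now have -(9/11).
9 ≡ 1 (mod 4), so quadratic reciprocity gives (9/11) = (11/9). Reduce: 11 ≡ 2 (mod 9). Now have -(2/9).
Factor out 2: 2 = 2. Since 9 ≡ 1 (mod 8), (2/9) = +1. Now have -(1/9).
(1/9) = 1. Collecting the sign factors: -1.
Product: (1)·(-1) = -1.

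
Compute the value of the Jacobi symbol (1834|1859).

-1

(1834|1859)
  = -(917|1859)    [1859 ≡ 3 mod 8 ⇒ (2|1859) = -1]
  = -(1859|917)    [QR: 917 ≡ 1 mod 4, sign kept]
  = -(25|917)    [1859 ≡ 25 mod 917]
  = -(917|25)    [QR: 25 ≡ 1 mod 4, sign kept]
  = -(17|25)    [917 ≡ 17 mod 25]
  = -(25|17)    [QR: 17 ≡ 1 mod 4, sign kept]
  = -(8|17)    [25 ≡ 8 mod 17]
  = -(1|17)    [17 ≡ 1 mod 8 ⇒ (2|17)^3 = +1]
  = -1    [(1|17) = 1]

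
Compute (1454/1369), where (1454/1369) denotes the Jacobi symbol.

(1454/1369)
  = (85/1369)    [1454 ≡ 85 mod 1369]
  = (1369/85)    [QR: 85 ≡ 1 mod 4, sign kept]
  = (9/85)    [1369 ≡ 9 mod 85]
  = (85/9)    [QR: 9 ≡ 1 mod 4, sign kept]
  = (4/9)    [85 ≡ 4 mod 9]
  = (1/9)    [9 ≡ 1 mod 8 ⇒ (2/9)^2 = +1]
  = 1    [(1/9) = 1]

1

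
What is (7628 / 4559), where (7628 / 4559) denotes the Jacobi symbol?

(7628 / 4559)
  = (3069 / 4559)    [7628 ≡ 3069 mod 4559]
  = (4559 / 3069)    [QR: 3069 ≡ 1 mod 4, sign kept]
  = (1490 / 3069)    [4559 ≡ 1490 mod 3069]
  = -(745 / 3069)    [3069 ≡ 5 mod 8 ⇒ (2 / 3069) = -1]
  = -(3069 / 745)    [QR: 745 ≡ 1 mod 4, sign kept]
  = -(89 / 745)    [3069 ≡ 89 mod 745]
  = -(745 / 89)    [QR: 89 ≡ 1 mod 4, sign kept]
  = -(33 / 89)    [745 ≡ 33 mod 89]
  = -(89 / 33)    [QR: 33 ≡ 1 mod 4, sign kept]
  = -(23 / 33)    [89 ≡ 23 mod 33]
  = -(33 / 23)    [QR: 33 ≡ 1 mod 4, sign kept]
  = -(10 / 23)    [33 ≡ 10 mod 23]
  = -(5 / 23)    [23 ≡ 7 mod 8 ⇒ (2 / 23) = +1]
  = -(23 / 5)    [QR: 5 ≡ 1 mod 4, sign kept]
  = -(3 / 5)    [23 ≡ 3 mod 5]
  = -(5 / 3)    [QR: 5 ≡ 1 mod 4, sign kept]
  = -(2 / 3)    [5 ≡ 2 mod 3]
  = (1 / 3)    [3 ≡ 3 mod 8 ⇒ (2 / 3) = -1]
  = 1    [(1 / 3) = 1]

1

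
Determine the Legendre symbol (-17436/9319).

-1

Reduce the numerator: -17436 ≡ 1202 (mod 9319), so (-17436/9319) = (1202/9319).
Factor out 2: 1202 = 2·601. Since 9319 ≡ 7 (mod 8), (2/9319) = +1. Now have (601/9319).
601 ≡ 1 (mod 4), so quadratic reciprocity gives (601/9319) = (9319/601). Reduce: 9319 ≡ 304 (mod 601). Now have (304/601).
Factor out 2: 304 = 2^4·19. Since 601 ≡ 1 (mod 8), (2/601) = +1, and (2/601)^4 = +1. Now have (19/601).
601 ≡ 1 (mod 4), so quadratic reciprocity gives (19/601) = (601/19). Reduce: 601 ≡ 12 (mod 19). Now have (12/19).
Factor out 2: 12 = 2^2·3. Since 19 ≡ 3 (mod 8), (2/19) = -1, and (2/19)^2 = +1. Now have (3/19).
Both 3 ≡ 3 and 19 ≡ 3 (mod 4), so reciprocity gives (3/19) = -(19/3). Reduce: 19 ≡ 1 (mod 3). Now have -(1/3).
(1/3) = 1. Collecting the sign factors: -1.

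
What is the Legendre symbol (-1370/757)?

(-1370/757)
  = (1370/757)    [757 ≡ 1 mod 4 ⇒ (-1/757) = +1]
  = (613/757)    [1370 ≡ 613 mod 757]
  = (757/613)    [QR: 613 ≡ 1 mod 4, sign kept]
  = (144/613)    [757 ≡ 144 mod 613]
  = (9/613)    [613 ≡ 5 mod 8 ⇒ (2/613)^4 = +1]
  = (613/9)    [QR: 9 ≡ 1 mod 4, sign kept]
  = (1/9)    [613 ≡ 1 mod 9]
  = 1    [(1/9) = 1]

1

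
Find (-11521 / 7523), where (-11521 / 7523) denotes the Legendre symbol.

(-11521 / 7523)
  = -(11521 / 7523)    [7523 ≡ 3 mod 4 ⇒ (-1 / 7523) = -1]
  = -(3998 / 7523)    [11521 ≡ 3998 mod 7523]
  = (1999 / 7523)    [7523 ≡ 3 mod 8 ⇒ (2 / 7523) = -1]
  = -(7523 / 1999)    [QR: both ≡ 3 mod 4, sign flips]
  = -(1526 / 1999)    [7523 ≡ 1526 mod 1999]
  = -(763 / 1999)    [1999 ≡ 7 mod 8 ⇒ (2 / 1999) = +1]
  = (1999 / 763)    [QR: both ≡ 3 mod 4, sign flips]
  = (473 / 763)    [1999 ≡ 473 mod 763]
  = (763 / 473)    [QR: 473 ≡ 1 mod 4, sign kept]
  = (290 / 473)    [763 ≡ 290 mod 473]
  = (145 / 473)    [473 ≡ 1 mod 8 ⇒ (2 / 473) = +1]
  = (473 / 145)    [QR: 145 ≡ 1 mod 4, sign kept]
  = (38 / 145)    [473 ≡ 38 mod 145]
  = (19 / 145)    [145 ≡ 1 mod 8 ⇒ (2 / 145) = +1]
  = (145 / 19)    [QR: 145 ≡ 1 mod 4, sign kept]
  = (12 / 19)    [145 ≡ 12 mod 19]
  = (3 / 19)    [19 ≡ 3 mod 8 ⇒ (2 / 19)^2 = +1]
  = -(19 / 3)    [QR: both ≡ 3 mod 4, sign flips]
  = -(1 / 3)    [19 ≡ 1 mod 3]
  = -1    [(1 / 3) = 1]

-1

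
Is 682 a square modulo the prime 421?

no

Reduce the numerator: 682 ≡ 261 (mod 421), so (682|421) = (261|421).
261 ≡ 1 (mod 4), so quadratic reciprocity gives (261|421) = (421|261). Reduce: 421 ≡ 160 (mod 261). Now have (160|261).
Factor out 2: 160 = 2^5·5. Since 261 ≡ 5 (mod 8), (2|261) = -1, and (2|261)^5 = -1. Now have -(5|261).
5 ≡ 1 (mod 4), so quadratic reciprocity gives (5|261) = (261|5). Reduce: 261 ≡ 1 (mod 5). Now have -(1|5).
(1|5) = 1. Collecting the sign factors: -1.
The Legendre symbol is -1, so x^2 ≡ 682 (mod 421) has no solution.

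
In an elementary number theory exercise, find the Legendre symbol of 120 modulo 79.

(120/79)
  = (41/79)    [120 ≡ 41 mod 79]
  = (79/41)    [QR: 41 ≡ 1 mod 4, sign kept]
  = (38/41)    [79 ≡ 38 mod 41]
  = (19/41)    [41 ≡ 1 mod 8 ⇒ (2/41) = +1]
  = (41/19)    [QR: 41 ≡ 1 mod 4, sign kept]
  = (3/19)    [41 ≡ 3 mod 19]
  = -(19/3)    [QR: both ≡ 3 mod 4, sign flips]
  = -(1/3)    [19 ≡ 1 mod 3]
  = -1    [(1/3) = 1]

-1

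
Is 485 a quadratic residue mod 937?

no

(485|937)
  = (937|485)    [QR: 485 ≡ 1 mod 4, sign kept]
  = (452|485)    [937 ≡ 452 mod 485]
  = (113|485)    [485 ≡ 5 mod 8 ⇒ (2|485)^2 = +1]
  = (485|113)    [QR: 113 ≡ 1 mod 4, sign kept]
  = (33|113)    [485 ≡ 33 mod 113]
  = (113|33)    [QR: 33 ≡ 1 mod 4, sign kept]
  = (14|33)    [113 ≡ 14 mod 33]
  = (7|33)    [33 ≡ 1 mod 8 ⇒ (2|33) = +1]
  = (33|7)    [QR: 33 ≡ 1 mod 4, sign kept]
  = (5|7)    [33 ≡ 5 mod 7]
  = (7|5)    [QR: 5 ≡ 1 mod 4, sign kept]
  = (2|5)    [7 ≡ 2 mod 5]
  = -(1|5)    [5 ≡ 5 mod 8 ⇒ (2|5) = -1]
  = -1    [(1|5) = 1]
The Legendre symbol is -1, so x^2 ≡ 485 (mod 937) has no solution.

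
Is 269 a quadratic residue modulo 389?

yes

(269|389)
  = (389|269)    [QR: 269 ≡ 1 mod 4, sign kept]
  = (120|269)    [389 ≡ 120 mod 269]
  = -(15|269)    [269 ≡ 5 mod 8 ⇒ (2|269)^3 = -1]
  = -(269|15)    [QR: 269 ≡ 1 mod 4, sign kept]
  = -(14|15)    [269 ≡ 14 mod 15]
  = -(7|15)    [15 ≡ 7 mod 8 ⇒ (2|15) = +1]
  = (15|7)    [QR: both ≡ 3 mod 4, sign flips]
  = (1|7)    [15 ≡ 1 mod 7]
  = 1    [(1|7) = 1]
The Legendre symbol is 1, so x^2 ≡ 269 (mod 389) has solution.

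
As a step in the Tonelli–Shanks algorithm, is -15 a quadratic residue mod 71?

no

(-15/71)
  = -(15/71)    [71 ≡ 3 mod 4 ⇒ (-1/71) = -1]
  = (71/15)    [QR: both ≡ 3 mod 4, sign flips]
  = (11/15)    [71 ≡ 11 mod 15]
  = -(15/11)    [QR: both ≡ 3 mod 4, sign flips]
  = -(4/11)    [15 ≡ 4 mod 11]
  = -(1/11)    [11 ≡ 3 mod 8 ⇒ (2/11)^2 = +1]
  = -1    [(1/11) = 1]
The Legendre symbol is -1, so x^2 ≡ -15 (mod 71) has no solution.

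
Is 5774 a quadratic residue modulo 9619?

yes

(5774/9619)
  = -(2887/9619)    [9619 ≡ 3 mod 8 ⇒ (2/9619) = -1]
  = (9619/2887)    [QR: both ≡ 3 mod 4, sign flips]
  = (958/2887)    [9619 ≡ 958 mod 2887]
  = (479/2887)    [2887 ≡ 7 mod 8 ⇒ (2/2887) = +1]
  = -(2887/479)    [QR: both ≡ 3 mod 4, sign flips]
  = -(13/479)    [2887 ≡ 13 mod 479]
  = -(479/13)    [QR: 13 ≡ 1 mod 4, sign kept]
  = -(11/13)    [479 ≡ 11 mod 13]
  = -(13/11)    [QR: 13 ≡ 1 mod 4, sign kept]
  = -(2/11)    [13 ≡ 2 mod 11]
  = (1/11)    [11 ≡ 3 mod 8 ⇒ (2/11) = -1]
  = 1    [(1/11) = 1]
The Legendre symbol is 1, so x^2 ≡ 5774 (mod 9619) has solution.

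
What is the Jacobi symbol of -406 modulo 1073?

Reduce the numerator: -406 ≡ 667 (mod 1073), so (-406|1073) = (667|1073).
1073 ≡ 1 (mod 4), so quadratic reciprocity gives (667|1073) = (1073|667). Reduce: 1073 ≡ 406 (mod 667). Now have (406|667).
Factor out 2: 406 = 2·203. Since 667 ≡ 3 (mod 8), (2|667) = -1. Now have -(203|667).
Both 203 ≡ 3 and 667 ≡ 3 (mod 4), so reciprocity gives (203|667) = -(667|203). Reduce: 667 ≡ 58 (mod 203). Now have (58|203).
Factor out 2: 58 = 2·29. Since 203 ≡ 3 (mod 8), (2|203) = -1. Now have -(29|203).
29 ≡ 1 (mod 4), so quadratic reciprocity gives (29|203) = (203|29). Reduce: 203 ≡ 0 (mod 29). Now have -(0|29).
The numerator is now 0 with denominator 29 > 1: the symbol is 0.

0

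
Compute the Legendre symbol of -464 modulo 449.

(-464|449)
  = (434|449)    [-464 ≡ 434 mod 449]
  = (217|449)    [449 ≡ 1 mod 8 ⇒ (2|449) = +1]
  = (449|217)    [QR: 217 ≡ 1 mod 4, sign kept]
  = (15|217)    [449 ≡ 15 mod 217]
  = (217|15)    [QR: 217 ≡ 1 mod 4, sign kept]
  = (7|15)    [217 ≡ 7 mod 15]
  = -(15|7)    [QR: both ≡ 3 mod 4, sign flips]
  = -(1|7)    [15 ≡ 1 mod 7]
  = -1    [(1|7) = 1]

-1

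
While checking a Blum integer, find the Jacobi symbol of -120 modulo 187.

Pull out -1: (-120 / 187) = (-1 / 187)·(120 / 187). Since 187 ≡ 3 (mod 4), (-1 / 187) = -1. Now have -(120 / 187).
Factor out 2: 120 = 2^3·15. Since 187 ≡ 3 (mod 8), (2 / 187) = -1, and (2 / 187)^3 = -1. Now have (15 / 187).
Both 15 ≡ 3 and 187 ≡ 3 (mod 4), so reciprocity gives (15 / 187) = -(187 / 15). Reduce: 187 ≡ 7 (mod 15). Now have -(7 / 15).
Both 7 ≡ 3 and 15 ≡ 3 (mod 4), so reciprocity gives (7 / 15) = -(15 / 7). Reduce: 15 ≡ 1 (mod 7). Now have (1 / 7).
(1 / 7) = 1. Collecting the sign factors: 1.

1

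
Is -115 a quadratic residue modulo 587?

no

(-115/587)
  = -(115/587)    [587 ≡ 3 mod 4 ⇒ (-1/587) = -1]
  = (587/115)    [QR: both ≡ 3 mod 4, sign flips]
  = (12/115)    [587 ≡ 12 mod 115]
  = (3/115)    [115 ≡ 3 mod 8 ⇒ (2/115)^2 = +1]
  = -(115/3)    [QR: both ≡ 3 mod 4, sign flips]
  = -(1/3)    [115 ≡ 1 mod 3]
  = -1    [(1/3) = 1]
The Legendre symbol is -1, so x^2 ≡ -115 (mod 587) has no solution.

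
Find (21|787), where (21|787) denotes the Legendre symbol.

(21|787)
  = (787|21)    [QR: 21 ≡ 1 mod 4, sign kept]
  = (10|21)    [787 ≡ 10 mod 21]
  = -(5|21)    [21 ≡ 5 mod 8 ⇒ (2|21) = -1]
  = -(21|5)    [QR: 5 ≡ 1 mod 4, sign kept]
  = -(1|5)    [21 ≡ 1 mod 5]
  = -1    [(1|5) = 1]

-1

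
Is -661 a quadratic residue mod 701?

Pull out -1: (-661|701) = (-1|701)·(661|701). Since 701 ≡ 1 (mod 4), (-1|701) = +1. Now have (661|701).
661 ≡ 1 (mod 4), so quadratic reciprocity gives (661|701) = (701|661). Reduce: 701 ≡ 40 (mod 661). Now have (40|661).
Factor out 2: 40 = 2^3·5. Since 661 ≡ 5 (mod 8), (2|661) = -1, and (2|661)^3 = -1. Now have -(5|661).
5 ≡ 1 (mod 4), so quadratic reciprocity gives (5|661) = (661|5). Reduce: 661 ≡ 1 (mod 5). Now have -(1|5).
(1|5) = 1. Collecting the sign factors: -1.
The Legendre symbol is -1, so x^2 ≡ -661 (mod 701) has no solution.

no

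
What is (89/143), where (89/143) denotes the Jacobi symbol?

89 ≡ 1 (mod 4), so quadratic reciprocity gives (89/143) = (143/89). Reduce: 143 ≡ 54 (mod 89). Now have (54/89).
Factor out 2: 54 = 2·27. Since 89 ≡ 1 (mod 8), (2/89) = +1. Now have (27/89).
89 ≡ 1 (mod 4), so quadratic reciprocity gives (27/89) = (89/27). Reduce: 89 ≡ 8 (mod 27). Now have (8/27).
Factor out 2: 8 = 2^3. Since 27 ≡ 3 (mod 8), (2/27) = -1, and (2/27)^3 = -1. Now have -(1/27).
(1/27) = 1. Collecting the sign factors: -1.

-1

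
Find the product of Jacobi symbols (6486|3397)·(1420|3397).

-1

By multiplicativity, (6486·1420|3397) = (6486|3397)·(1420|3397).
First factor (6486|3397):
Reduce the numerator: 6486 ≡ 3089 (mod 3397), so (6486|3397) = (3089|3397).
3089 ≡ 1 (mod 4), so quadratic reciprocity gives (3089|3397) = (3397|3089). Reduce: 3397 ≡ 308 (mod 3089). Now have (308|3089).
Factor out 2: 308 = 2^2·77. Since 3089 ≡ 1 (mod 8), (2|3089) = +1, and (2|3089)^2 = +1. Now have (77|3089).
77 ≡ 1 (mod 4), so quadratic reciprocity gives (77|3089) = (3089|77). Reduce: 3089 ≡ 9 (mod 77). Now have (9|77).
9 ≡ 1 (mod 4), so quadratic reciprocity gives (9|77) = (77|9). Reduce: 77 ≡ 5 (mod 9). Now have (5|9).
5 ≡ 1 (mod 4), so quadratic reciprocity gives (5|9) = (9|5). Reduce: 9 ≡ 4 (mod 5). Now have (4|5).
Factor out 2: 4 = 2^2. Since 5 ≡ 5 (mod 8), (2|5) = -1, and (2|5)^2 = +1. Now have (1|5).
(1|5) = 1. Collecting the sign factors: 1.
Second factor (1420|3397):
Factor out 2: 1420 = 2^2·355. Since 3397 ≡ 5 (mod 8), (2|3397) = -1, and (2|3397)^2 = +1. Now have (355|3397).
3397 ≡ 1 (mod 4), so quadratic reciprocity gives (355|3397) = (3397|355). Reduce: 3397 ≡ 202 (mod 355). Now have (202|355).
Factor out 2: 202 = 2·101. Since 355 ≡ 3 (mod 8), (2|355) = -1. Now have -(101|355).
101 ≡ 1 (mod 4), so quadratic reciprocity gives (101|355) = (355|101). Reduce: 355 ≡ 52 (mod 101). Now have -(52|101).
Factor out 2: 52 = 2^2·13. Since 101 ≡ 5 (mod 8), (2|101) = -1, and (2|101)^2 = +1. Now have -(13|101).
13 ≡ 1 (mod 4), so quadratic reciprocity gives (13|101) = (101|13). Reduce: 101 ≡ 10 (mod 13). Now have -(10|13).
Factor out 2: 10 = 2·5. Since 13 ≡ 5 (mod 8), (2|13) = -1. Now have (5|13).
5 ≡ 1 (mod 4), so quadratic reciprocity gives (5|13) = (13|5). Reduce: 13 ≡ 3 (mod 5). Now have (3|5).
5 ≡ 1 (mod 4), so quadratic reciprocity gives (3|5) = (5|3). Reduce: 5 ≡ 2 (mod 3). Now have (2|3).
Factor out 2: 2 = 2. Since 3 ≡ 3 (mod 8), (2|3) = -1. Now have -(1|3).
(1|3) = 1. Collecting the sign factors: -1.
Product: (1)·(-1) = -1.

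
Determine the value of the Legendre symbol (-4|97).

Reduce the numerator: -4 ≡ 93 (mod 97), so (-4|97) = (93|97).
93 ≡ 1 (mod 4), so quadratic reciprocity gives (93|97) = (97|93). Reduce: 97 ≡ 4 (mod 93). Now have (4|93).
Factor out 2: 4 = 2^2. Since 93 ≡ 5 (mod 8), (2|93) = -1, and (2|93)^2 = +1. Now have (1|93).
(1|93) = 1. Collecting the sign factors: 1.

1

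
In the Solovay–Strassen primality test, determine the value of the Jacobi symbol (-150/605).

(-150/605)
  = (455/605)    [-150 ≡ 455 mod 605]
  = (605/455)    [QR: 605 ≡ 1 mod 4, sign kept]
  = (150/455)    [605 ≡ 150 mod 455]
  = (75/455)    [455 ≡ 7 mod 8 ⇒ (2/455) = +1]
  = -(455/75)    [QR: both ≡ 3 mod 4, sign flips]
  = -(5/75)    [455 ≡ 5 mod 75]
  = -(75/5)    [QR: 5 ≡ 1 mod 4, sign kept]
  = -(0/5)    [75 ≡ 0 mod 5]
  = 0    [numerator 0, gcd > 1]

0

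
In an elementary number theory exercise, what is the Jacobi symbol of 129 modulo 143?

-1

(129/143)
  = (143/129)    [QR: 129 ≡ 1 mod 4, sign kept]
  = (14/129)    [143 ≡ 14 mod 129]
  = (7/129)    [129 ≡ 1 mod 8 ⇒ (2/129) = +1]
  = (129/7)    [QR: 129 ≡ 1 mod 4, sign kept]
  = (3/7)    [129 ≡ 3 mod 7]
  = -(7/3)    [QR: both ≡ 3 mod 4, sign flips]
  = -(1/3)    [7 ≡ 1 mod 3]
  = -1    [(1/3) = 1]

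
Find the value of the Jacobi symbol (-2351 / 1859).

1

(-2351 / 1859)
  = (1367 / 1859)    [-2351 ≡ 1367 mod 1859]
  = -(1859 / 1367)    [QR: both ≡ 3 mod 4, sign flips]
  = -(492 / 1367)    [1859 ≡ 492 mod 1367]
  = -(123 / 1367)    [1367 ≡ 7 mod 8 ⇒ (2 / 1367)^2 = +1]
  = (1367 / 123)    [QR: both ≡ 3 mod 4, sign flips]
  = (14 / 123)    [1367 ≡ 14 mod 123]
  = -(7 / 123)    [123 ≡ 3 mod 8 ⇒ (2 / 123) = -1]
  = (123 / 7)    [QR: both ≡ 3 mod 4, sign flips]
  = (4 / 7)    [123 ≡ 4 mod 7]
  = (1 / 7)    [7 ≡ 7 mod 8 ⇒ (2 / 7)^2 = +1]
  = 1    [(1 / 7) = 1]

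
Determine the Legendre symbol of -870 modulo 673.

(-870/673)
  = (870/673)    [673 ≡ 1 mod 4 ⇒ (-1/673) = +1]
  = (197/673)    [870 ≡ 197 mod 673]
  = (673/197)    [QR: 197 ≡ 1 mod 4, sign kept]
  = (82/197)    [673 ≡ 82 mod 197]
  = -(41/197)    [197 ≡ 5 mod 8 ⇒ (2/197) = -1]
  = -(197/41)    [QR: 41 ≡ 1 mod 4, sign kept]
  = -(33/41)    [197 ≡ 33 mod 41]
  = -(41/33)    [QR: 33 ≡ 1 mod 4, sign kept]
  = -(8/33)    [41 ≡ 8 mod 33]
  = -(1/33)    [33 ≡ 1 mod 8 ⇒ (2/33)^3 = +1]
  = -1    [(1/33) = 1]

-1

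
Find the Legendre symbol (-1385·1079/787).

-1

By multiplicativity, (-1385·1079/787) = (-1385/787)·(1079/787).
First factor (-1385/787):
Pull out -1: (-1385/787) = (-1/787)·(1385/787). Since 787 ≡ 3 (mod 4), (-1/787) = -1. Now have -(1385/787).
Reduce the numerator: 1385 ≡ 598 (mod 787), so (1385/787) = (598/787).
Factor out 2: 598 = 2·299. Since 787 ≡ 3 (mod 8), (2/787) = -1. Now have (299/787).
Both 299 ≡ 3 and 787 ≡ 3 (mod 4), so reciprocity gives (299/787) = -(787/299). Reduce: 787 ≡ 189 (mod 299). Now have -(189/299).
189 ≡ 1 (mod 4), so quadratic reciprocity gives (189/299) = (299/189). Reduce: 299 ≡ 110 (mod 189). Now have -(110/189).
Factor out 2: 110 = 2·55. Since 189 ≡ 5 (mod 8), (2/189) = -1. Now have (55/189).
189 ≡ 1 (mod 4), so quadratic reciprocity gives (55/189) = (189/55). Reduce: 189 ≡ 24 (mod 55). Now have (24/55).
Factor out 2: 24 = 2^3·3. Since 55 ≡ 7 (mod 8), (2/55) = +1, and (2/55)^3 = +1. Now have (3/55).
Both 3 ≡ 3 and 55 ≡ 3 (mod 4), so reciprocity gives (3/55) = -(55/3). Reduce: 55 ≡ 1 (mod 3). Now have -(1/3).
(1/3) = 1. Collecting the sign factors: -1.
Second factor (1079/787):
Reduce the numerator: 1079 ≡ 292 (mod 787), so (1079/787) = (292/787).
Factor out 2: 292 = 2^2·73. Since 787 ≡ 3 (mod 8), (2/787) = -1, and (2/787)^2 = +1. Now have (73/787).
73 ≡ 1 (mod 4), so quadratic reciprocity gives (73/787) = (787/73). Reduce: 787 ≡ 57 (mod 73). Now have (57/73).
57 ≡ 1 (mod 4), so quadratic reciprocity gives (57/73) = (73/57). Reduce: 73 ≡ 16 (mod 57). Now have (16/57).
Factor out 2: 16 = 2^4. Since 57 ≡ 1 (mod 8), (2/57) = +1, and (2/57)^4 = +1. Now have (1/57).
(1/57) = 1. Collecting the sign factors: 1.
Product: (-1)·(1) = -1.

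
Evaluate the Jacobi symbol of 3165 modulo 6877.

-1

3165 ≡ 1 (mod 4), so quadratic reciprocity gives (3165/6877) = (6877/3165). Reduce: 6877 ≡ 547 (mod 3165). Now have (547/3165).
3165 ≡ 1 (mod 4), so quadratic reciprocity gives (547/3165) = (3165/547). Reduce: 3165 ≡ 430 (mod 547). Now have (430/547).
Factor out 2: 430 = 2·215. Since 547 ≡ 3 (mod 8), (2/547) = -1. Now have -(215/547).
Both 215 ≡ 3 and 547 ≡ 3 (mod 4), so reciprocity gives (215/547) = -(547/215). Reduce: 547 ≡ 117 (mod 215). Now have (117/215).
117 ≡ 1 (mod 4), so quadratic reciprocity gives (117/215) = (215/117). Reduce: 215 ≡ 98 (mod 117). Now have (98/117).
Factor out 2: 98 = 2·49. Since 117 ≡ 5 (mod 8), (2/117) = -1. Now have -(49/117).
49 ≡ 1 (mod 4), so quadratic reciprocity gives (49/117) = (117/49). Reduce: 117 ≡ 19 (mod 49). Now have -(19/49).
49 ≡ 1 (mod 4), so quadratic reciprocity gives (19/49) = (49/19). Reduce: 49 ≡ 11 (mod 19). Now have -(11/19).
Both 11 ≡ 3 and 19 ≡ 3 (mod 4), so reciprocity gives (11/19) = -(19/11). Reduce: 19 ≡ 8 (mod 11). Now have (8/11).
Factor out 2: 8 = 2^3. Since 11 ≡ 3 (mod 8), (2/11) = -1, and (2/11)^3 = -1. Now have -(1/11).
(1/11) = 1. Collecting the sign factors: -1.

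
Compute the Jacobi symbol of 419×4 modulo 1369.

By multiplicativity, (419·4 / 1369) = (419 / 1369)·(4 / 1369).
First factor (419 / 1369):
(419 / 1369)
  = (1369 / 419)    [QR: 1369 ≡ 1 mod 4, sign kept]
  = (112 / 419)    [1369 ≡ 112 mod 419]
  = (7 / 419)    [419 ≡ 3 mod 8 ⇒ (2 / 419)^4 = +1]
  = -(419 / 7)    [QR: both ≡ 3 mod 4, sign flips]
  = -(6 / 7)    [419 ≡ 6 mod 7]
  = -(3 / 7)    [7 ≡ 7 mod 8 ⇒ (2 / 7) = +1]
  = (7 / 3)    [QR: both ≡ 3 mod 4, sign flips]
  = (1 / 3)    [7 ≡ 1 mod 3]
  = 1    [(1 / 3) = 1]
Second factor (4 / 1369):
(4 / 1369)
  = (1 / 1369)    [1369 ≡ 1 mod 8 ⇒ (2 / 1369)^2 = +1]
  = 1    [(1 / 1369) = 1]
Product: (1)·(1) = 1.

1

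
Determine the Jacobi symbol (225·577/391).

By multiplicativity, (225·577/391) = (225/391)·(577/391).
First factor (225/391):
225 ≡ 1 (mod 4), so quadratic reciprocity gives (225/391) = (391/225). Reduce: 391 ≡ 166 (mod 225). Now have (166/225).
Factor out 2: 166 = 2·83. Since 225 ≡ 1 (mod 8), (2/225) = +1. Now have (83/225).
225 ≡ 1 (mod 4), so quadratic reciprocity gives (83/225) = (225/83). Reduce: 225 ≡ 59 (mod 83). Now have (59/83).
Both 59 ≡ 3 and 83 ≡ 3 (mod 4), so reciprocity gives (59/83) = -(83/59). Reduce: 83 ≡ 24 (mod 59). Now have -(24/59).
Factor out 2: 24 = 2^3·3. Since 59 ≡ 3 (mod 8), (2/59) = -1, and (2/59)^3 = -1. Now have (3/59).
Both 3 ≡ 3 and 59 ≡ 3 (mod 4), so reciprocity gives (3/59) = -(59/3). Reduce: 59 ≡ 2 (mod 3). Now have -(2/3).
Factor out 2: 2 = 2. Since 3 ≡ 3 (mod 8), (2/3) = -1. Now have (1/3).
(1/3) = 1. Collecting the sign factors: 1.
Second factor (577/391):
Reduce the numerator: 577 ≡ 186 (mod 391), so (577/391) = (186/391).
Factor out 2: 186 = 2·93. Since 391 ≡ 7 (mod 8), (2/391) = +1. Now have (93/391).
93 ≡ 1 (mod 4), so quadratic reciprocity gives (93/391) = (391/93). Reduce: 391 ≡ 19 (mod 93). Now have (19/93).
93 ≡ 1 (mod 4), so quadratic reciprocity gives (19/93) = (93/19). Reduce: 93 ≡ 17 (mod 19). Now have (17/19).
17 ≡ 1 (mod 4), so quadratic reciprocity gives (17/19) = (19/17). Reduce: 19 ≡ 2 (mod 17). Now have (2/17).
Factor out 2: 2 = 2. Since 17 ≡ 1 (mod 8), (2/17) = +1. Now have (1/17).
(1/17) = 1. Collecting the sign factors: 1.
Product: (1)·(1) = 1.

1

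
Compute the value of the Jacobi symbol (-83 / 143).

-1

Pull out -1: (-83 / 143) = (-1 / 143)·(83 / 143). Since 143 ≡ 3 (mod 4), (-1 / 143) = -1. Now have -(83 / 143).
Both 83 ≡ 3 and 143 ≡ 3 (mod 4), so reciprocity gives (83 / 143) = -(143 / 83). Reduce: 143 ≡ 60 (mod 83). Now have (60 / 83).
Factor out 2: 60 = 2^2·15. Since 83 ≡ 3 (mod 8), (2 / 83) = -1, and (2 / 83)^2 = +1. Now have (15 / 83).
Both 15 ≡ 3 and 83 ≡ 3 (mod 4), so reciprocity gives (15 / 83) = -(83 / 15). Reduce: 83 ≡ 8 (mod 15). Now have -(8 / 15).
Factor out 2: 8 = 2^3. Since 15 ≡ 7 (mod 8), (2 / 15) = +1, and (2 / 15)^3 = +1. Now have -(1 / 15).
(1 / 15) = 1. Collecting the sign factors: -1.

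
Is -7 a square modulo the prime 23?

yes

Pull out -1: (-7/23) = (-1/23)·(7/23). Since 23 ≡ 3 (mod 4), (-1/23) = -1. Now have -(7/23).
Both 7 ≡ 3 and 23 ≡ 3 (mod 4), so reciprocity gives (7/23) = -(23/7). Reduce: 23 ≡ 2 (mod 7). Now have (2/7).
Factor out 2: 2 = 2. Since 7 ≡ 7 (mod 8), (2/7) = +1. Now have (1/7).
(1/7) = 1. Collecting the sign factors: 1.
The Legendre symbol is 1, so x^2 ≡ -7 (mod 23) has solution.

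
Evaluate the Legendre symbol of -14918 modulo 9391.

(-14918/9391)
  = -(14918/9391)    [9391 ≡ 3 mod 4 ⇒ (-1/9391) = -1]
  = -(5527/9391)    [14918 ≡ 5527 mod 9391]
  = (9391/5527)    [QR: both ≡ 3 mod 4, sign flips]
  = (3864/5527)    [9391 ≡ 3864 mod 5527]
  = (483/5527)    [5527 ≡ 7 mod 8 ⇒ (2/5527)^3 = +1]
  = -(5527/483)    [QR: both ≡ 3 mod 4, sign flips]
  = -(214/483)    [5527 ≡ 214 mod 483]
  = (107/483)    [483 ≡ 3 mod 8 ⇒ (2/483) = -1]
  = -(483/107)    [QR: both ≡ 3 mod 4, sign flips]
  = -(55/107)    [483 ≡ 55 mod 107]
  = (107/55)    [QR: both ≡ 3 mod 4, sign flips]
  = (52/55)    [107 ≡ 52 mod 55]
  = (13/55)    [55 ≡ 7 mod 8 ⇒ (2/55)^2 = +1]
  = (55/13)    [QR: 13 ≡ 1 mod 4, sign kept]
  = (3/13)    [55 ≡ 3 mod 13]
  = (13/3)    [QR: 13 ≡ 1 mod 4, sign kept]
  = (1/3)    [13 ≡ 1 mod 3]
  = 1    [(1/3) = 1]

1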